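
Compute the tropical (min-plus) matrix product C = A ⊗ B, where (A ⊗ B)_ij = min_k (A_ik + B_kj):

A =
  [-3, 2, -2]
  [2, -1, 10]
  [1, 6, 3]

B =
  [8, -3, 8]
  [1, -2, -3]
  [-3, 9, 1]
A ⊗ B =
  [-5, -6, -1]
  [0, -3, -4]
  [0, -2, 3]

Apply the min-plus product entry-by-entry:
  C[0][0] = min over k of (A[0][0] + B[0][0] = -3 + 8 = 5, A[0][1] + B[1][0] = 2 + 1 = 3, A[0][2] + B[2][0] = -2 + -3 = -5) = -5 (attained at k = 2)
  C[0][1] = min over k of (A[0][0] + B[0][1] = -3 + -3 = -6, A[0][1] + B[1][1] = 2 + -2 = 0, A[0][2] + B[2][1] = -2 + 9 = 7) = -6 (attained at k = 0)
  C[0][2] = min over k of (A[0][0] + B[0][2] = -3 + 8 = 5, A[0][1] + B[1][2] = 2 + -3 = -1, A[0][2] + B[2][2] = -2 + 1 = -1) = -1 (attained at k = 1)
  C[1][0] = min over k of (A[1][0] + B[0][0] = 2 + 8 = 10, A[1][1] + B[1][0] = -1 + 1 = 0, A[1][2] + B[2][0] = 10 + -3 = 7) = 0 (attained at k = 1)
  C[1][1] = min over k of (A[1][0] + B[0][1] = 2 + -3 = -1, A[1][1] + B[1][1] = -1 + -2 = -3, A[1][2] + B[2][1] = 10 + 9 = 19) = -3 (attained at k = 1)
  C[1][2] = min over k of (A[1][0] + B[0][2] = 2 + 8 = 10, A[1][1] + B[1][2] = -1 + -3 = -4, A[1][2] + B[2][2] = 10 + 1 = 11) = -4 (attained at k = 1)
  C[2][0] = min over k of (A[2][0] + B[0][0] = 1 + 8 = 9, A[2][1] + B[1][0] = 6 + 1 = 7, A[2][2] + B[2][0] = 3 + -3 = 0) = 0 (attained at k = 2)
  C[2][1] = min over k of (A[2][0] + B[0][1] = 1 + -3 = -2, A[2][1] + B[1][1] = 6 + -2 = 4, A[2][2] + B[2][1] = 3 + 9 = 12) = -2 (attained at k = 0)
  C[2][2] = min over k of (A[2][0] + B[0][2] = 1 + 8 = 9, A[2][1] + B[1][2] = 6 + -3 = 3, A[2][2] + B[2][2] = 3 + 1 = 4) = 3 (attained at k = 1)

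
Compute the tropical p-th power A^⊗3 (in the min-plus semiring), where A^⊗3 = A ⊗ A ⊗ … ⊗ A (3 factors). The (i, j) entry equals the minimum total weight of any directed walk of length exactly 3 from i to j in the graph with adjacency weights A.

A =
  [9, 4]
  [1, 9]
A^⊗3 =
  [14, 9]
  [6, 14]

Each entry (A^⊗3)_ij equals the minimum over all length-3 walks i = v_0 → v_1 → … → v_3 = j of Σ_t A[v_t][v_{t+1}]. For example, for (i, j) = (0, 1) we minimise over 4 possible intermediate vertex sequences; the minimum is 9, attained along the walk 0 → 1 → 0 → 1.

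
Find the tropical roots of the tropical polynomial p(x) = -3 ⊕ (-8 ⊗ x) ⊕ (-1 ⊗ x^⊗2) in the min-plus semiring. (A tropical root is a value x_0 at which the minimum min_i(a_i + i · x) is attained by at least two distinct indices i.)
Roots: {-7, 5}

Each tropical root is a break point of the lower envelope of the lines y = a_i + i · x (there are 3 lines, with slopes 0, 1, ..., 2). Only the lines that attain the minimum somewhere contribute to roots; other lines are dominated. Here the surviving (envelope) indices are i = 2, i = 1, i = 0.
Intersections between consecutive envelope lines give the roots: for adjacent envelope indices i < j the intersection is x = (a_i − a_j) / (j − i). Reading off the sorted break points: {-7, 5}.
Verification: at each break x_0, at least two indices attain the minimum of min_i(a_i + i · x_0).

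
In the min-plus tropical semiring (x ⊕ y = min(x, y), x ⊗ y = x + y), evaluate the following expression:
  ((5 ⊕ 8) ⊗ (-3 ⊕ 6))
((5 ⊕ 8) ⊗ (-3 ⊕ 6)) = 2

Expand innermost to outermost. Recall ⊕ takes the minimum of its arguments and ⊗ takes their sum. Working out the expression ((5 ⊕ 8) ⊗ (-3 ⊕ 6)) gives 2.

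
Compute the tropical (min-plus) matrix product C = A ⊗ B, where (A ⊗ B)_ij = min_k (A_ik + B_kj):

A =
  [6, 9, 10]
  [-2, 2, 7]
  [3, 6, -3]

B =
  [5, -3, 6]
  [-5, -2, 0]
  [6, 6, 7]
A ⊗ B =
  [4, 3, 9]
  [-3, -5, 2]
  [1, 0, 4]

Apply the min-plus product entry-by-entry:
  C[0][0] = min over k of (A[0][0] + B[0][0] = 6 + 5 = 11, A[0][1] + B[1][0] = 9 + -5 = 4, A[0][2] + B[2][0] = 10 + 6 = 16) = 4 (attained at k = 1)
  C[0][1] = min over k of (A[0][0] + B[0][1] = 6 + -3 = 3, A[0][1] + B[1][1] = 9 + -2 = 7, A[0][2] + B[2][1] = 10 + 6 = 16) = 3 (attained at k = 0)
  C[0][2] = min over k of (A[0][0] + B[0][2] = 6 + 6 = 12, A[0][1] + B[1][2] = 9 + 0 = 9, A[0][2] + B[2][2] = 10 + 7 = 17) = 9 (attained at k = 1)
  C[1][0] = min over k of (A[1][0] + B[0][0] = -2 + 5 = 3, A[1][1] + B[1][0] = 2 + -5 = -3, A[1][2] + B[2][0] = 7 + 6 = 13) = -3 (attained at k = 1)
  C[1][1] = min over k of (A[1][0] + B[0][1] = -2 + -3 = -5, A[1][1] + B[1][1] = 2 + -2 = 0, A[1][2] + B[2][1] = 7 + 6 = 13) = -5 (attained at k = 0)
  C[1][2] = min over k of (A[1][0] + B[0][2] = -2 + 6 = 4, A[1][1] + B[1][2] = 2 + 0 = 2, A[1][2] + B[2][2] = 7 + 7 = 14) = 2 (attained at k = 1)
  C[2][0] = min over k of (A[2][0] + B[0][0] = 3 + 5 = 8, A[2][1] + B[1][0] = 6 + -5 = 1, A[2][2] + B[2][0] = -3 + 6 = 3) = 1 (attained at k = 1)
  C[2][1] = min over k of (A[2][0] + B[0][1] = 3 + -3 = 0, A[2][1] + B[1][1] = 6 + -2 = 4, A[2][2] + B[2][1] = -3 + 6 = 3) = 0 (attained at k = 0)
  C[2][2] = min over k of (A[2][0] + B[0][2] = 3 + 6 = 9, A[2][1] + B[1][2] = 6 + 0 = 6, A[2][2] + B[2][2] = -3 + 7 = 4) = 4 (attained at k = 2)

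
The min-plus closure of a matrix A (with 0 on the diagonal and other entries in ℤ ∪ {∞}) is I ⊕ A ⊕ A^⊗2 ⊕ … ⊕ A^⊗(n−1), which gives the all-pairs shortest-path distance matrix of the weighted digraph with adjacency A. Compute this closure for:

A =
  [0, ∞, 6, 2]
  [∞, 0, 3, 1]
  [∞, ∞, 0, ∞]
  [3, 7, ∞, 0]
Closure =
  [0, 9, 6, 2]
  [4, 0, 3, 1]
  [∞, ∞, 0, ∞]
  [3, 7, 9, 0]

This is the Floyd-Warshall all-pairs shortest-path computation. For each intermediate vertex k = 0, 1, …, 3, update dist[i][j] ← min(dist[i][j], dist[i][k] + dist[k][j]). The final matrix gives, for each (i, j), the minimum total weight of any directed path from i to j (possibly empty when i = j).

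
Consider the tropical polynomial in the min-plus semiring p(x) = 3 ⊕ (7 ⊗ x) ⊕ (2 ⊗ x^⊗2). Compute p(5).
p(5) = 3

A tropical monomial a ⊗ x^⊗i evaluates to a + i · x. Evaluating each term at x = 5:
  Term 0 contributes 3 + 0 · 5 = 3
  Term 1 contributes 7 + 1 · 5 = 12
  Term 2 contributes 2 + 2 · 5 = 12
p(5) = ⊕ of these = min[3, 12, 12] = 3.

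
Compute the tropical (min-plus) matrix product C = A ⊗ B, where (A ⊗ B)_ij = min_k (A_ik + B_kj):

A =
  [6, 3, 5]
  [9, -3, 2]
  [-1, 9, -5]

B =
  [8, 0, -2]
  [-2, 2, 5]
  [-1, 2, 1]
A ⊗ B =
  [1, 5, 4]
  [-5, -1, 2]
  [-6, -3, -4]

Apply the min-plus product entry-by-entry:
  C[0][0] = min over k of (A[0][0] + B[0][0] = 6 + 8 = 14, A[0][1] + B[1][0] = 3 + -2 = 1, A[0][2] + B[2][0] = 5 + -1 = 4) = 1 (attained at k = 1)
  C[0][1] = min over k of (A[0][0] + B[0][1] = 6 + 0 = 6, A[0][1] + B[1][1] = 3 + 2 = 5, A[0][2] + B[2][1] = 5 + 2 = 7) = 5 (attained at k = 1)
  C[0][2] = min over k of (A[0][0] + B[0][2] = 6 + -2 = 4, A[0][1] + B[1][2] = 3 + 5 = 8, A[0][2] + B[2][2] = 5 + 1 = 6) = 4 (attained at k = 0)
  C[1][0] = min over k of (A[1][0] + B[0][0] = 9 + 8 = 17, A[1][1] + B[1][0] = -3 + -2 = -5, A[1][2] + B[2][0] = 2 + -1 = 1) = -5 (attained at k = 1)
  C[1][1] = min over k of (A[1][0] + B[0][1] = 9 + 0 = 9, A[1][1] + B[1][1] = -3 + 2 = -1, A[1][2] + B[2][1] = 2 + 2 = 4) = -1 (attained at k = 1)
  C[1][2] = min over k of (A[1][0] + B[0][2] = 9 + -2 = 7, A[1][1] + B[1][2] = -3 + 5 = 2, A[1][2] + B[2][2] = 2 + 1 = 3) = 2 (attained at k = 1)
  C[2][0] = min over k of (A[2][0] + B[0][0] = -1 + 8 = 7, A[2][1] + B[1][0] = 9 + -2 = 7, A[2][2] + B[2][0] = -5 + -1 = -6) = -6 (attained at k = 2)
  C[2][1] = min over k of (A[2][0] + B[0][1] = -1 + 0 = -1, A[2][1] + B[1][1] = 9 + 2 = 11, A[2][2] + B[2][1] = -5 + 2 = -3) = -3 (attained at k = 2)
  C[2][2] = min over k of (A[2][0] + B[0][2] = -1 + -2 = -3, A[2][1] + B[1][2] = 9 + 5 = 14, A[2][2] + B[2][2] = -5 + 1 = -4) = -4 (attained at k = 2)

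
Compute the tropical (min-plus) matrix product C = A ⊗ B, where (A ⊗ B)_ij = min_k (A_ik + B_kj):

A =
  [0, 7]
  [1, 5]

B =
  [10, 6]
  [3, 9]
A ⊗ B =
  [10, 6]
  [8, 7]

Apply the min-plus product entry-by-entry:
  C[0][0] = min over k of (A[0][0] + B[0][0] = 0 + 10 = 10, A[0][1] + B[1][0] = 7 + 3 = 10) = 10 (attained at k = 0)
  C[0][1] = min over k of (A[0][0] + B[0][1] = 0 + 6 = 6, A[0][1] + B[1][1] = 7 + 9 = 16) = 6 (attained at k = 0)
  C[1][0] = min over k of (A[1][0] + B[0][0] = 1 + 10 = 11, A[1][1] + B[1][0] = 5 + 3 = 8) = 8 (attained at k = 1)
  C[1][1] = min over k of (A[1][0] + B[0][1] = 1 + 6 = 7, A[1][1] + B[1][1] = 5 + 9 = 14) = 7 (attained at k = 0)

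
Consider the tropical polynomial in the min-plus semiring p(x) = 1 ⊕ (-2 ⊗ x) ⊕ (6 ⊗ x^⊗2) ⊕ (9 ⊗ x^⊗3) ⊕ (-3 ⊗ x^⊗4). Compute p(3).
p(3) = 1

A tropical monomial a ⊗ x^⊗i evaluates to a + i · x. Evaluating each term at x = 3:
  Term 0 contributes 1 + 0 · 3 = 1
  Term 1 contributes -2 + 1 · 3 = 1
  Term 2 contributes 6 + 2 · 3 = 12
  Term 3 contributes 9 + 3 · 3 = 18
  Term 4 contributes -3 + 4 · 3 = 9
p(3) = ⊕ of these = min[1, 1, 12, 18, 9] = 1.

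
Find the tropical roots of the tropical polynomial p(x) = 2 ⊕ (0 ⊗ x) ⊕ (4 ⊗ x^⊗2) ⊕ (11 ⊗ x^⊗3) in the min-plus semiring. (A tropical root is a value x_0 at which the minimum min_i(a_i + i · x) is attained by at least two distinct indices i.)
Roots: {-7, -4, 2}

Each tropical root is a break point of the lower envelope of the lines y = a_i + i · x (there are 4 lines, with slopes 0, 1, ..., 3). Only the lines that attain the minimum somewhere contribute to roots; other lines are dominated. Here the surviving (envelope) indices are i = 3, i = 2, i = 1, i = 0.
Intersections between consecutive envelope lines give the roots: for adjacent envelope indices i < j the intersection is x = (a_i − a_j) / (j − i). Reading off the sorted break points: {-7, -4, 2}.
Verification: at each break x_0, at least two indices attain the minimum of min_i(a_i + i · x_0).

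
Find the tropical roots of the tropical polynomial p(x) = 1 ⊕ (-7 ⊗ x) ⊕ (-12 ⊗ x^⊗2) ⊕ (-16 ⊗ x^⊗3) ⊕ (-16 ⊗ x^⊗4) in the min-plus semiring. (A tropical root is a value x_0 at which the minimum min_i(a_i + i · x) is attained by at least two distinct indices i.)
Roots: {0, 4, 5, 8}

Each tropical root is a break point of the lower envelope of the lines y = a_i + i · x (there are 5 lines, with slopes 0, 1, ..., 4). Only the lines that attain the minimum somewhere contribute to roots; other lines are dominated. Here the surviving (envelope) indices are i = 4, i = 3, i = 2, i = 1, i = 0.
Intersections between consecutive envelope lines give the roots: for adjacent envelope indices i < j the intersection is x = (a_i − a_j) / (j − i). Reading off the sorted break points: {0, 4, 5, 8}.
Verification: at each break x_0, at least two indices attain the minimum of min_i(a_i + i · x_0).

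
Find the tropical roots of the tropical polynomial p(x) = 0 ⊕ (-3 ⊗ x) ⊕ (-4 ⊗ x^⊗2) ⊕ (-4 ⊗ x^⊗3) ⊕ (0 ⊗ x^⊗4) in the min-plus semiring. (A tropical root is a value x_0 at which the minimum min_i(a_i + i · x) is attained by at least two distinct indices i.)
Roots: {-4, 0, 1, 3}

Each tropical root is a break point of the lower envelope of the lines y = a_i + i · x (there are 5 lines, with slopes 0, 1, ..., 4). Only the lines that attain the minimum somewhere contribute to roots; other lines are dominated. Here the surviving (envelope) indices are i = 4, i = 3, i = 2, i = 1, i = 0.
Intersections between consecutive envelope lines give the roots: for adjacent envelope indices i < j the intersection is x = (a_i − a_j) / (j − i). Reading off the sorted break points: {-4, 0, 1, 3}.
Verification: at each break x_0, at least two indices attain the minimum of min_i(a_i + i · x_0).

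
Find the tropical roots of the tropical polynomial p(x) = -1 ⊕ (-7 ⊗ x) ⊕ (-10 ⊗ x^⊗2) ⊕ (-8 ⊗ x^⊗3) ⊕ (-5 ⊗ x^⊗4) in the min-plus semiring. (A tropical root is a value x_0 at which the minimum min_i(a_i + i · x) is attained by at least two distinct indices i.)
Roots: {-3, -2, 3, 6}

Each tropical root is a break point of the lower envelope of the lines y = a_i + i · x (there are 5 lines, with slopes 0, 1, ..., 4). Only the lines that attain the minimum somewhere contribute to roots; other lines are dominated. Here the surviving (envelope) indices are i = 4, i = 3, i = 2, i = 1, i = 0.
Intersections between consecutive envelope lines give the roots: for adjacent envelope indices i < j the intersection is x = (a_i − a_j) / (j − i). Reading off the sorted break points: {-3, -2, 3, 6}.
Verification: at each break x_0, at least two indices attain the minimum of min_i(a_i + i · x_0).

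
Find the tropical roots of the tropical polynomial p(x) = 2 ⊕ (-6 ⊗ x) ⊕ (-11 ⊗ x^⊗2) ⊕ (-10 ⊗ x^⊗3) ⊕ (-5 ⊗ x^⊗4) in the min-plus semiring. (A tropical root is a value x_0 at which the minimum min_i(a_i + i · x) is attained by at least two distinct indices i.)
Roots: {-5, -1, 5, 8}

Each tropical root is a break point of the lower envelope of the lines y = a_i + i · x (there are 5 lines, with slopes 0, 1, ..., 4). Only the lines that attain the minimum somewhere contribute to roots; other lines are dominated. Here the surviving (envelope) indices are i = 4, i = 3, i = 2, i = 1, i = 0.
Intersections between consecutive envelope lines give the roots: for adjacent envelope indices i < j the intersection is x = (a_i − a_j) / (j − i). Reading off the sorted break points: {-5, -1, 5, 8}.
Verification: at each break x_0, at least two indices attain the minimum of min_i(a_i + i · x_0).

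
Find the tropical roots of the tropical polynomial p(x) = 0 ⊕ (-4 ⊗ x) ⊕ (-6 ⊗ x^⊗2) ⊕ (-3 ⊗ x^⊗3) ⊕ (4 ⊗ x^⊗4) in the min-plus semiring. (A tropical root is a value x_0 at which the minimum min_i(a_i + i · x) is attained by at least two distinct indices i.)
Roots: {-7, -3, 2, 4}

Each tropical root is a break point of the lower envelope of the lines y = a_i + i · x (there are 5 lines, with slopes 0, 1, ..., 4). Only the lines that attain the minimum somewhere contribute to roots; other lines are dominated. Here the surviving (envelope) indices are i = 4, i = 3, i = 2, i = 1, i = 0.
Intersections between consecutive envelope lines give the roots: for adjacent envelope indices i < j the intersection is x = (a_i − a_j) / (j − i). Reading off the sorted break points: {-7, -3, 2, 4}.
Verification: at each break x_0, at least two indices attain the minimum of min_i(a_i + i · x_0).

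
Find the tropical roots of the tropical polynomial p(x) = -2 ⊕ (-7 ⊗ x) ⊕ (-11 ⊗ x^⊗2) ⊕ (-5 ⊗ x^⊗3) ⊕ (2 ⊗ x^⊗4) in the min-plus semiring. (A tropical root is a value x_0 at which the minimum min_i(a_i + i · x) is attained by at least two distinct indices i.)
Roots: {-7, -6, 4, 5}

Each tropical root is a break point of the lower envelope of the lines y = a_i + i · x (there are 5 lines, with slopes 0, 1, ..., 4). Only the lines that attain the minimum somewhere contribute to roots; other lines are dominated. Here the surviving (envelope) indices are i = 4, i = 3, i = 2, i = 1, i = 0.
Intersections between consecutive envelope lines give the roots: for adjacent envelope indices i < j the intersection is x = (a_i − a_j) / (j − i). Reading off the sorted break points: {-7, -6, 4, 5}.
Verification: at each break x_0, at least two indices attain the minimum of min_i(a_i + i · x_0).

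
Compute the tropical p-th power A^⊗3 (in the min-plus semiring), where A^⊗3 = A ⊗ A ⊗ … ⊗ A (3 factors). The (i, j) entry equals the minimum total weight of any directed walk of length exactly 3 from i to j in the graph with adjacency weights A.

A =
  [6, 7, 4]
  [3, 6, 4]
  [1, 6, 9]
A^⊗3 =
  [11, 12, 9]
  [8, 12, 9]
  [6, 11, 11]

Each entry (A^⊗3)_ij equals the minimum over all length-3 walks i = v_0 → v_1 → … → v_3 = j of Σ_t A[v_t][v_{t+1}]. For example, for (i, j) = (0, 2) we minimise over 9 possible intermediate vertex sequences; the minimum is 9, attained along the walk 0 → 2 → 0 → 2.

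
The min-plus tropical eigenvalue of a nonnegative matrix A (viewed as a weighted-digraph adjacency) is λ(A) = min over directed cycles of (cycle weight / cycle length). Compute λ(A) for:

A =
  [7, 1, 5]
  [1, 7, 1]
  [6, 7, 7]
λ(A) = 1

Enumerate directed cycles and compute their means (weight / length). Sample:
  cycle 0 → 0: weight = 7, length = 1, mean = 7/1 ≈ 7.000
  cycle 1 → 1: weight = 7, length = 1, mean = 7/1 ≈ 7.000
  cycle 2 → 2: weight = 7, length = 1, mean = 7/1 ≈ 7.000
  cycle 0 → 1 → 0: weight = 2, length = 2, mean = 2/2 ≈ 1.000
  cycle 0 → 2 → 0: weight = 11, length = 2, mean = 11/2 ≈ 5.500
  cycle 1 → 0 → 1: weight = 2, length = 2, mean = 2/2 ≈ 1.000
Minimum mean = 1.000, attained e.g. along the cycle 0 → 1 → 0 with weight 2 and length 2. So λ(A) = 2/2 = 1.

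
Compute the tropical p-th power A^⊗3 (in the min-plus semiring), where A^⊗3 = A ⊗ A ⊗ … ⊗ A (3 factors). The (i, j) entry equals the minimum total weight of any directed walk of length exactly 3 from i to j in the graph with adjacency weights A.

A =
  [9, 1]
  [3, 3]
A^⊗3 =
  [7, 5]
  [7, 7]

Each entry (A^⊗3)_ij equals the minimum over all length-3 walks i = v_0 → v_1 → … → v_3 = j of Σ_t A[v_t][v_{t+1}]. For example, for (i, j) = (0, 1) we minimise over 4 possible intermediate vertex sequences; the minimum is 5, attained along the walk 0 → 1 → 0 → 1.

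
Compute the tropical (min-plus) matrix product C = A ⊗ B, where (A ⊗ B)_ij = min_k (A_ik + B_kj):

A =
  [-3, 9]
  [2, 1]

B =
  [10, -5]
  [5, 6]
A ⊗ B =
  [7, -8]
  [6, -3]

Apply the min-plus product entry-by-entry:
  C[0][0] = min over k of (A[0][0] + B[0][0] = -3 + 10 = 7, A[0][1] + B[1][0] = 9 + 5 = 14) = 7 (attained at k = 0)
  C[0][1] = min over k of (A[0][0] + B[0][1] = -3 + -5 = -8, A[0][1] + B[1][1] = 9 + 6 = 15) = -8 (attained at k = 0)
  C[1][0] = min over k of (A[1][0] + B[0][0] = 2 + 10 = 12, A[1][1] + B[1][0] = 1 + 5 = 6) = 6 (attained at k = 1)
  C[1][1] = min over k of (A[1][0] + B[0][1] = 2 + -5 = -3, A[1][1] + B[1][1] = 1 + 6 = 7) = -3 (attained at k = 0)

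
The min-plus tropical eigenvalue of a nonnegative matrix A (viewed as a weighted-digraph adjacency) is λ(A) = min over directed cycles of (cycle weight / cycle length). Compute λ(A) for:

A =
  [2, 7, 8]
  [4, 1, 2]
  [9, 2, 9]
λ(A) = 1

Enumerate directed cycles and compute their means (weight / length). Sample:
  cycle 0 → 0: weight = 2, length = 1, mean = 2/1 ≈ 2.000
  cycle 1 → 1: weight = 1, length = 1, mean = 1/1 ≈ 1.000
  cycle 2 → 2: weight = 9, length = 1, mean = 9/1 ≈ 9.000
  cycle 0 → 1 → 0: weight = 11, length = 2, mean = 11/2 ≈ 5.500
  cycle 0 → 2 → 0: weight = 17, length = 2, mean = 17/2 ≈ 8.500
  cycle 1 → 0 → 1: weight = 11, length = 2, mean = 11/2 ≈ 5.500
Minimum mean = 1.000, attained e.g. along the cycle 1 → 1 with weight 1 and length 1. So λ(A) = 1/1 = 1.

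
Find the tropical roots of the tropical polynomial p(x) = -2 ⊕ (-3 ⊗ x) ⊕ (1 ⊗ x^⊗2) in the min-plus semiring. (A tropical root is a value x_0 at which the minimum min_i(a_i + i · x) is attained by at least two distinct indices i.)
Roots: {-4, 1}

Each tropical root is a break point of the lower envelope of the lines y = a_i + i · x (there are 3 lines, with slopes 0, 1, ..., 2). Only the lines that attain the minimum somewhere contribute to roots; other lines are dominated. Here the surviving (envelope) indices are i = 2, i = 1, i = 0.
Intersections between consecutive envelope lines give the roots: for adjacent envelope indices i < j the intersection is x = (a_i − a_j) / (j − i). Reading off the sorted break points: {-4, 1}.
Verification: at each break x_0, at least two indices attain the minimum of min_i(a_i + i · x_0).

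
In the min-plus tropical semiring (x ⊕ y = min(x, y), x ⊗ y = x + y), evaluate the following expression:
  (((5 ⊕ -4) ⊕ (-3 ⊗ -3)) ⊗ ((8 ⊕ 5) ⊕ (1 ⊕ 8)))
(((5 ⊕ -4) ⊕ (-3 ⊗ -3)) ⊗ ((8 ⊕ 5) ⊕ (1 ⊕ 8))) = -5

Expand innermost to outermost. Recall ⊕ takes the minimum of its arguments and ⊗ takes their sum. Working out the expression (((5 ⊕ -4) ⊕ (-3 ⊗ -3)) ⊗ ((8 ⊕ 5) ⊕ (1 ⊕ 8))) gives -5.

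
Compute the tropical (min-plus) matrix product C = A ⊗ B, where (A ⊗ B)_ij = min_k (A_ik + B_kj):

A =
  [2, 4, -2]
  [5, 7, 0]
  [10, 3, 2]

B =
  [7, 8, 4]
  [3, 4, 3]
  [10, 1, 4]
A ⊗ B =
  [7, -1, 2]
  [10, 1, 4]
  [6, 3, 6]

Apply the min-plus product entry-by-entry:
  C[0][0] = min over k of (A[0][0] + B[0][0] = 2 + 7 = 9, A[0][1] + B[1][0] = 4 + 3 = 7, A[0][2] + B[2][0] = -2 + 10 = 8) = 7 (attained at k = 1)
  C[0][1] = min over k of (A[0][0] + B[0][1] = 2 + 8 = 10, A[0][1] + B[1][1] = 4 + 4 = 8, A[0][2] + B[2][1] = -2 + 1 = -1) = -1 (attained at k = 2)
  C[0][2] = min over k of (A[0][0] + B[0][2] = 2 + 4 = 6, A[0][1] + B[1][2] = 4 + 3 = 7, A[0][2] + B[2][2] = -2 + 4 = 2) = 2 (attained at k = 2)
  C[1][0] = min over k of (A[1][0] + B[0][0] = 5 + 7 = 12, A[1][1] + B[1][0] = 7 + 3 = 10, A[1][2] + B[2][0] = 0 + 10 = 10) = 10 (attained at k = 1)
  C[1][1] = min over k of (A[1][0] + B[0][1] = 5 + 8 = 13, A[1][1] + B[1][1] = 7 + 4 = 11, A[1][2] + B[2][1] = 0 + 1 = 1) = 1 (attained at k = 2)
  C[1][2] = min over k of (A[1][0] + B[0][2] = 5 + 4 = 9, A[1][1] + B[1][2] = 7 + 3 = 10, A[1][2] + B[2][2] = 0 + 4 = 4) = 4 (attained at k = 2)
  C[2][0] = min over k of (A[2][0] + B[0][0] = 10 + 7 = 17, A[2][1] + B[1][0] = 3 + 3 = 6, A[2][2] + B[2][0] = 2 + 10 = 12) = 6 (attained at k = 1)
  C[2][1] = min over k of (A[2][0] + B[0][1] = 10 + 8 = 18, A[2][1] + B[1][1] = 3 + 4 = 7, A[2][2] + B[2][1] = 2 + 1 = 3) = 3 (attained at k = 2)
  C[2][2] = min over k of (A[2][0] + B[0][2] = 10 + 4 = 14, A[2][1] + B[1][2] = 3 + 3 = 6, A[2][2] + B[2][2] = 2 + 4 = 6) = 6 (attained at k = 1)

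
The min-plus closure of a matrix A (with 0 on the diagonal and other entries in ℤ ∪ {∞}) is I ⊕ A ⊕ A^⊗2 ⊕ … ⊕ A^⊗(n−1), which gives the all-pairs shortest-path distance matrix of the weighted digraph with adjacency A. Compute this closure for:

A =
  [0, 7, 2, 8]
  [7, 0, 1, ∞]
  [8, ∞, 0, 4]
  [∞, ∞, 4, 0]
Closure =
  [0, 7, 2, 6]
  [7, 0, 1, 5]
  [8, 15, 0, 4]
  [12, 19, 4, 0]

This is the Floyd-Warshall all-pairs shortest-path computation. For each intermediate vertex k = 0, 1, …, 3, update dist[i][j] ← min(dist[i][j], dist[i][k] + dist[k][j]). The final matrix gives, for each (i, j), the minimum total weight of any directed path from i to j (possibly empty when i = j).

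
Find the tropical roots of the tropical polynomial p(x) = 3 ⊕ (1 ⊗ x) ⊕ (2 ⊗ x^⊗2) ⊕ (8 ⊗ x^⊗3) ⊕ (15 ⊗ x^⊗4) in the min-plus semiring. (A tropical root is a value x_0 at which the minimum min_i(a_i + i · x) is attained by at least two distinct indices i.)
Roots: {-7, -6, -1, 2}

Each tropical root is a break point of the lower envelope of the lines y = a_i + i · x (there are 5 lines, with slopes 0, 1, ..., 4). Only the lines that attain the minimum somewhere contribute to roots; other lines are dominated. Here the surviving (envelope) indices are i = 4, i = 3, i = 2, i = 1, i = 0.
Intersections between consecutive envelope lines give the roots: for adjacent envelope indices i < j the intersection is x = (a_i − a_j) / (j − i). Reading off the sorted break points: {-7, -6, -1, 2}.
Verification: at each break x_0, at least two indices attain the minimum of min_i(a_i + i · x_0).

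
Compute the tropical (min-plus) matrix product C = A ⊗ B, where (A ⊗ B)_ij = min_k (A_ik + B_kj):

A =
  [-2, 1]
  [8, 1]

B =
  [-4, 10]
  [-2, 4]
A ⊗ B =
  [-6, 5]
  [-1, 5]

Apply the min-plus product entry-by-entry:
  C[0][0] = min over k of (A[0][0] + B[0][0] = -2 + -4 = -6, A[0][1] + B[1][0] = 1 + -2 = -1) = -6 (attained at k = 0)
  C[0][1] = min over k of (A[0][0] + B[0][1] = -2 + 10 = 8, A[0][1] + B[1][1] = 1 + 4 = 5) = 5 (attained at k = 1)
  C[1][0] = min over k of (A[1][0] + B[0][0] = 8 + -4 = 4, A[1][1] + B[1][0] = 1 + -2 = -1) = -1 (attained at k = 1)
  C[1][1] = min over k of (A[1][0] + B[0][1] = 8 + 10 = 18, A[1][1] + B[1][1] = 1 + 4 = 5) = 5 (attained at k = 1)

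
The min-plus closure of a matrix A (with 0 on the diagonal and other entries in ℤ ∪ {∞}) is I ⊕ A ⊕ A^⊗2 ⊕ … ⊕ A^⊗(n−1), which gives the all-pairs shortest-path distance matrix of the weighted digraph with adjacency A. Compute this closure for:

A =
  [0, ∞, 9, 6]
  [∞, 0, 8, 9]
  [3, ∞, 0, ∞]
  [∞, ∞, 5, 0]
Closure =
  [0, ∞, 9, 6]
  [11, 0, 8, 9]
  [3, ∞, 0, 9]
  [8, ∞, 5, 0]

This is the Floyd-Warshall all-pairs shortest-path computation. For each intermediate vertex k = 0, 1, …, 3, update dist[i][j] ← min(dist[i][j], dist[i][k] + dist[k][j]). The final matrix gives, for each (i, j), the minimum total weight of any directed path from i to j (possibly empty when i = j).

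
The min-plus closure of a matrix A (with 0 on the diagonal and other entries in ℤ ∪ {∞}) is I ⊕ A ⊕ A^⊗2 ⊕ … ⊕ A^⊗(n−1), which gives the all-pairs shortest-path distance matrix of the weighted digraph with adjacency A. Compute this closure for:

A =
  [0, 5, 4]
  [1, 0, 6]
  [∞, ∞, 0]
Closure =
  [0, 5, 4]
  [1, 0, 5]
  [∞, ∞, 0]

This is the Floyd-Warshall all-pairs shortest-path computation. For each intermediate vertex k = 0, 1, …, 2, update dist[i][j] ← min(dist[i][j], dist[i][k] + dist[k][j]). The final matrix gives, for each (i, j), the minimum total weight of any directed path from i to j (possibly empty when i = j).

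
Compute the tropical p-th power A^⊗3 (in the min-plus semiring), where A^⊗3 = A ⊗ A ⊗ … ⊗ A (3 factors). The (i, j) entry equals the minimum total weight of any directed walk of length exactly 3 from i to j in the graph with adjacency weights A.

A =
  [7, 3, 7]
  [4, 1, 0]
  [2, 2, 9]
A^⊗3 =
  [5, 5, 4]
  [3, 3, 2]
  [4, 4, 3]

Each entry (A^⊗3)_ij equals the minimum over all length-3 walks i = v_0 → v_1 → … → v_3 = j of Σ_t A[v_t][v_{t+1}]. For example, for (i, j) = (0, 2) we minimise over 9 possible intermediate vertex sequences; the minimum is 4, attained along the walk 0 → 1 → 1 → 2.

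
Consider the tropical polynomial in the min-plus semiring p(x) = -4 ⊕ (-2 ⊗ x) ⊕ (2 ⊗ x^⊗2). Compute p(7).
p(7) = -4

A tropical monomial a ⊗ x^⊗i evaluates to a + i · x. Evaluating each term at x = 7:
  Term 0 contributes -4 + 0 · 7 = -4
  Term 1 contributes -2 + 1 · 7 = 5
  Term 2 contributes 2 + 2 · 7 = 16
p(7) = ⊕ of these = min[-4, 5, 16] = -4.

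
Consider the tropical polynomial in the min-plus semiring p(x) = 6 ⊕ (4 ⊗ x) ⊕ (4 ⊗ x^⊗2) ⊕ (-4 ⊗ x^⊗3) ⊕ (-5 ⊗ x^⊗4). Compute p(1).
p(1) = -1

A tropical monomial a ⊗ x^⊗i evaluates to a + i · x. Evaluating each term at x = 1:
  Term 0 contributes 6 + 0 · 1 = 6
  Term 1 contributes 4 + 1 · 1 = 5
  Term 2 contributes 4 + 2 · 1 = 6
  Term 3 contributes -4 + 3 · 1 = -1
  Term 4 contributes -5 + 4 · 1 = -1
p(1) = ⊕ of these = min[6, 5, 6, -1, -1] = -1.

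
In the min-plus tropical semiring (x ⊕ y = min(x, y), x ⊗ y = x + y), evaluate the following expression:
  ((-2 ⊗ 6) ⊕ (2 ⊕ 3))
((-2 ⊗ 6) ⊕ (2 ⊕ 3)) = 2

Expand innermost to outermost. Recall ⊕ takes the minimum of its arguments and ⊗ takes their sum. Working out the expression ((-2 ⊗ 6) ⊕ (2 ⊕ 3)) gives 2.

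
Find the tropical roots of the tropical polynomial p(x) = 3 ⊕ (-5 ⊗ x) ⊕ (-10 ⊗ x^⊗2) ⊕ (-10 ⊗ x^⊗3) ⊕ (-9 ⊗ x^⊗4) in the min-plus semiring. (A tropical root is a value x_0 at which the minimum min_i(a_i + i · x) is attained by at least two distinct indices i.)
Roots: {-1, 0, 5, 8}

Each tropical root is a break point of the lower envelope of the lines y = a_i + i · x (there are 5 lines, with slopes 0, 1, ..., 4). Only the lines that attain the minimum somewhere contribute to roots; other lines are dominated. Here the surviving (envelope) indices are i = 4, i = 3, i = 2, i = 1, i = 0.
Intersections between consecutive envelope lines give the roots: for adjacent envelope indices i < j the intersection is x = (a_i − a_j) / (j − i). Reading off the sorted break points: {-1, 0, 5, 8}.
Verification: at each break x_0, at least two indices attain the minimum of min_i(a_i + i · x_0).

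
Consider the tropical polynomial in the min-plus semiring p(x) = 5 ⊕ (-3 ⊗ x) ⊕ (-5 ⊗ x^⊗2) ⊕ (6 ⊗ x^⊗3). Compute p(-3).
p(-3) = -11

A tropical monomial a ⊗ x^⊗i evaluates to a + i · x. Evaluating each term at x = -3:
  Term 0 contributes 5 + 0 · -3 = 5
  Term 1 contributes -3 + 1 · -3 = -6
  Term 2 contributes -5 + 2 · -3 = -11
  Term 3 contributes 6 + 3 · -3 = -3
p(-3) = ⊕ of these = min[5, -6, -11, -3] = -11.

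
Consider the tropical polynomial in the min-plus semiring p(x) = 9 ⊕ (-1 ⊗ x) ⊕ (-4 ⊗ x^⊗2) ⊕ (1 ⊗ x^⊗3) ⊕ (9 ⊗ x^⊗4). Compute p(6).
p(6) = 5

A tropical monomial a ⊗ x^⊗i evaluates to a + i · x. Evaluating each term at x = 6:
  Term 0 contributes 9 + 0 · 6 = 9
  Term 1 contributes -1 + 1 · 6 = 5
  Term 2 contributes -4 + 2 · 6 = 8
  Term 3 contributes 1 + 3 · 6 = 19
  Term 4 contributes 9 + 4 · 6 = 33
p(6) = ⊕ of these = min[9, 5, 8, 19, 33] = 5.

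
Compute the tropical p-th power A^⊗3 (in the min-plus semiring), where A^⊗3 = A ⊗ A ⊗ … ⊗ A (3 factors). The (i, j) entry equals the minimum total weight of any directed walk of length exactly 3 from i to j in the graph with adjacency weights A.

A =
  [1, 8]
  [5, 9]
A^⊗3 =
  [3, 10]
  [7, 14]

Each entry (A^⊗3)_ij equals the minimum over all length-3 walks i = v_0 → v_1 → … → v_3 = j of Σ_t A[v_t][v_{t+1}]. For example, for (i, j) = (0, 1) we minimise over 4 possible intermediate vertex sequences; the minimum is 10, attained along the walk 0 → 0 → 0 → 1.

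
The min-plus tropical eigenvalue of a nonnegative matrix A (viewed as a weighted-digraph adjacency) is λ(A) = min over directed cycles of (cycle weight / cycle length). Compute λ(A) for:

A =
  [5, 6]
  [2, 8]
λ(A) = 4

Enumerate directed cycles and compute their means (weight / length). Sample:
  cycle 0 → 0: weight = 5, length = 1, mean = 5/1 ≈ 5.000
  cycle 1 → 1: weight = 8, length = 1, mean = 8/1 ≈ 8.000
  cycle 0 → 1 → 0: weight = 8, length = 2, mean = 8/2 ≈ 4.000
  cycle 1 → 0 → 1: weight = 8, length = 2, mean = 8/2 ≈ 4.000
Minimum mean = 4.000, attained e.g. along the cycle 0 → 1 → 0 with weight 8 and length 2. So λ(A) = 8/2 = 4.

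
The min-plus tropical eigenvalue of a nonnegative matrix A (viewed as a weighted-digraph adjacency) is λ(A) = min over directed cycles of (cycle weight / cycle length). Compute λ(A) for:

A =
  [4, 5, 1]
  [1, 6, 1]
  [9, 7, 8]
λ(A) = 3

Enumerate directed cycles and compute their means (weight / length). Sample:
  cycle 0 → 0: weight = 4, length = 1, mean = 4/1 ≈ 4.000
  cycle 1 → 1: weight = 6, length = 1, mean = 6/1 ≈ 6.000
  cycle 2 → 2: weight = 8, length = 1, mean = 8/1 ≈ 8.000
  cycle 0 → 1 → 0: weight = 6, length = 2, mean = 6/2 ≈ 3.000
  cycle 0 → 2 → 0: weight = 10, length = 2, mean = 10/2 ≈ 5.000
  cycle 1 → 0 → 1: weight = 6, length = 2, mean = 6/2 ≈ 3.000
Minimum mean = 3.000, attained e.g. along the cycle 0 → 1 → 0 with weight 6 and length 2. So λ(A) = 6/2 = 3.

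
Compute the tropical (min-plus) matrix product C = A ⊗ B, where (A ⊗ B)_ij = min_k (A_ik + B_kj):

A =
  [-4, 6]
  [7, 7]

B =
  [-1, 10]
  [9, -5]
A ⊗ B =
  [-5, 1]
  [6, 2]

Apply the min-plus product entry-by-entry:
  C[0][0] = min over k of (A[0][0] + B[0][0] = -4 + -1 = -5, A[0][1] + B[1][0] = 6 + 9 = 15) = -5 (attained at k = 0)
  C[0][1] = min over k of (A[0][0] + B[0][1] = -4 + 10 = 6, A[0][1] + B[1][1] = 6 + -5 = 1) = 1 (attained at k = 1)
  C[1][0] = min over k of (A[1][0] + B[0][0] = 7 + -1 = 6, A[1][1] + B[1][0] = 7 + 9 = 16) = 6 (attained at k = 0)
  C[1][1] = min over k of (A[1][0] + B[0][1] = 7 + 10 = 17, A[1][1] + B[1][1] = 7 + -5 = 2) = 2 (attained at k = 1)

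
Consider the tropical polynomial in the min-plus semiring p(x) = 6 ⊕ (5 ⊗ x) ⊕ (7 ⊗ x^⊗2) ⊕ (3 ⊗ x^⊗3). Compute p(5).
p(5) = 6

A tropical monomial a ⊗ x^⊗i evaluates to a + i · x. Evaluating each term at x = 5:
  Term 0 contributes 6 + 0 · 5 = 6
  Term 1 contributes 5 + 1 · 5 = 10
  Term 2 contributes 7 + 2 · 5 = 17
  Term 3 contributes 3 + 3 · 5 = 18
p(5) = ⊕ of these = min[6, 10, 17, 18] = 6.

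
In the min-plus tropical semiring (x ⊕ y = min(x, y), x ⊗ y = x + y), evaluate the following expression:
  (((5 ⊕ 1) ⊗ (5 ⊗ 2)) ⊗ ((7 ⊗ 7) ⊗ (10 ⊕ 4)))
(((5 ⊕ 1) ⊗ (5 ⊗ 2)) ⊗ ((7 ⊗ 7) ⊗ (10 ⊕ 4))) = 26

Expand innermost to outermost. Recall ⊕ takes the minimum of its arguments and ⊗ takes their sum. Working out the expression (((5 ⊕ 1) ⊗ (5 ⊗ 2)) ⊗ ((7 ⊗ 7) ⊗ (10 ⊕ 4))) gives 26.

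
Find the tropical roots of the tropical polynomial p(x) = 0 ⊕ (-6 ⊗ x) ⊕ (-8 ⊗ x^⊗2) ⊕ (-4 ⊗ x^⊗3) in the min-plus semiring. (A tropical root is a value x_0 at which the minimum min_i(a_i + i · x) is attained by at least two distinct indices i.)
Roots: {-4, 2, 6}

Each tropical root is a break point of the lower envelope of the lines y = a_i + i · x (there are 4 lines, with slopes 0, 1, ..., 3). Only the lines that attain the minimum somewhere contribute to roots; other lines are dominated. Here the surviving (envelope) indices are i = 3, i = 2, i = 1, i = 0.
Intersections between consecutive envelope lines give the roots: for adjacent envelope indices i < j the intersection is x = (a_i − a_j) / (j − i). Reading off the sorted break points: {-4, 2, 6}.
Verification: at each break x_0, at least two indices attain the minimum of min_i(a_i + i · x_0).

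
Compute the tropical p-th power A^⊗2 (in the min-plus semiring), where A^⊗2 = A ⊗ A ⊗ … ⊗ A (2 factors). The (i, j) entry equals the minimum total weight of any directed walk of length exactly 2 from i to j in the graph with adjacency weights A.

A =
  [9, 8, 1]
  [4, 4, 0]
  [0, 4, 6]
A^⊗2 =
  [1, 5, 7]
  [0, 4, 4]
  [6, 8, 1]

Each entry (A^⊗2)_ij equals the minimum over all length-2 walks i = v_0 → v_1 → … → v_2 = j of Σ_t A[v_t][v_{t+1}]. For example, for (i, j) = (0, 2) we minimise over 3 possible intermediate vertex sequences; the minimum is 7, attained along the walk 0 → 2 → 2.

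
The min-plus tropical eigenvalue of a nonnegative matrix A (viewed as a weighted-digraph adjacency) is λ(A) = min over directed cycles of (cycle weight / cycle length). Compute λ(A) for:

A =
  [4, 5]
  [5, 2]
λ(A) = 2

Enumerate directed cycles and compute their means (weight / length). Sample:
  cycle 0 → 0: weight = 4, length = 1, mean = 4/1 ≈ 4.000
  cycle 1 → 1: weight = 2, length = 1, mean = 2/1 ≈ 2.000
  cycle 0 → 1 → 0: weight = 10, length = 2, mean = 10/2 ≈ 5.000
  cycle 1 → 0 → 1: weight = 10, length = 2, mean = 10/2 ≈ 5.000
Minimum mean = 2.000, attained e.g. along the cycle 1 → 1 with weight 2 and length 1. So λ(A) = 2/1 = 2.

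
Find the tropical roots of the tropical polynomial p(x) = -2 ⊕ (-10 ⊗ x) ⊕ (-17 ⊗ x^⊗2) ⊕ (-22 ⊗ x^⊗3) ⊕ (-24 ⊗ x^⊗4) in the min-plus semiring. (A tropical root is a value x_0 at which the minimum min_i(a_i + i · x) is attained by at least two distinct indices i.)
Roots: {2, 5, 7, 8}

Each tropical root is a break point of the lower envelope of the lines y = a_i + i · x (there are 5 lines, with slopes 0, 1, ..., 4). Only the lines that attain the minimum somewhere contribute to roots; other lines are dominated. Here the surviving (envelope) indices are i = 4, i = 3, i = 2, i = 1, i = 0.
Intersections between consecutive envelope lines give the roots: for adjacent envelope indices i < j the intersection is x = (a_i − a_j) / (j − i). Reading off the sorted break points: {2, 5, 7, 8}.
Verification: at each break x_0, at least two indices attain the minimum of min_i(a_i + i · x_0).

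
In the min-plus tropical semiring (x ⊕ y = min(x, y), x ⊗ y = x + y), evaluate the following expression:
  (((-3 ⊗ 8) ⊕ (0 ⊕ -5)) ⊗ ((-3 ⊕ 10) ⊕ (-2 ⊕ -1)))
(((-3 ⊗ 8) ⊕ (0 ⊕ -5)) ⊗ ((-3 ⊕ 10) ⊕ (-2 ⊕ -1))) = -8

Expand innermost to outermost. Recall ⊕ takes the minimum of its arguments and ⊗ takes their sum. Working out the expression (((-3 ⊗ 8) ⊕ (0 ⊕ -5)) ⊗ ((-3 ⊕ 10) ⊕ (-2 ⊕ -1))) gives -8.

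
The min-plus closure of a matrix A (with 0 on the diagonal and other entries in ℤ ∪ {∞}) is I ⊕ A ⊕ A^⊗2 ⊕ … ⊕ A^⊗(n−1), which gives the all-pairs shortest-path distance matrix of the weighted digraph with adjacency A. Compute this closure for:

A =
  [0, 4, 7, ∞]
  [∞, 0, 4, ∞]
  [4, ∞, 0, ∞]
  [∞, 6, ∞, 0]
Closure =
  [0, 4, 7, ∞]
  [8, 0, 4, ∞]
  [4, 8, 0, ∞]
  [14, 6, 10, 0]

This is the Floyd-Warshall all-pairs shortest-path computation. For each intermediate vertex k = 0, 1, …, 3, update dist[i][j] ← min(dist[i][j], dist[i][k] + dist[k][j]). The final matrix gives, for each (i, j), the minimum total weight of any directed path from i to j (possibly empty when i = j).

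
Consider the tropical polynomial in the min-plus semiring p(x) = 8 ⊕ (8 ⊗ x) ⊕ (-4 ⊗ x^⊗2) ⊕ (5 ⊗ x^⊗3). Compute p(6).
p(6) = 8

A tropical monomial a ⊗ x^⊗i evaluates to a + i · x. Evaluating each term at x = 6:
  Term 0 contributes 8 + 0 · 6 = 8
  Term 1 contributes 8 + 1 · 6 = 14
  Term 2 contributes -4 + 2 · 6 = 8
  Term 3 contributes 5 + 3 · 6 = 23
p(6) = ⊕ of these = min[8, 14, 8, 23] = 8.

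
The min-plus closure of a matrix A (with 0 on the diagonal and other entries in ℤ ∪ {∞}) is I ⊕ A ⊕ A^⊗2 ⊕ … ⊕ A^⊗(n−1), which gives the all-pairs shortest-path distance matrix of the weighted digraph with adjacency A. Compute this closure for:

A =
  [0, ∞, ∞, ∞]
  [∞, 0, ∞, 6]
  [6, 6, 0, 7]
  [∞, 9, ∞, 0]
Closure =
  [0, ∞, ∞, ∞]
  [∞, 0, ∞, 6]
  [6, 6, 0, 7]
  [∞, 9, ∞, 0]

This is the Floyd-Warshall all-pairs shortest-path computation. For each intermediate vertex k = 0, 1, …, 3, update dist[i][j] ← min(dist[i][j], dist[i][k] + dist[k][j]). The final matrix gives, for each (i, j), the minimum total weight of any directed path from i to j (possibly empty when i = j).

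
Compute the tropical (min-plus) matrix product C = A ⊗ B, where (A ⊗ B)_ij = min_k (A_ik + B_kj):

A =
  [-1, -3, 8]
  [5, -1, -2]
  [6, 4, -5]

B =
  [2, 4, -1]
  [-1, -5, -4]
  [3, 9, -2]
A ⊗ B =
  [-4, -8, -7]
  [-2, -6, -5]
  [-2, -1, -7]

Apply the min-plus product entry-by-entry:
  C[0][0] = min over k of (A[0][0] + B[0][0] = -1 + 2 = 1, A[0][1] + B[1][0] = -3 + -1 = -4, A[0][2] + B[2][0] = 8 + 3 = 11) = -4 (attained at k = 1)
  C[0][1] = min over k of (A[0][0] + B[0][1] = -1 + 4 = 3, A[0][1] + B[1][1] = -3 + -5 = -8, A[0][2] + B[2][1] = 8 + 9 = 17) = -8 (attained at k = 1)
  C[0][2] = min over k of (A[0][0] + B[0][2] = -1 + -1 = -2, A[0][1] + B[1][2] = -3 + -4 = -7, A[0][2] + B[2][2] = 8 + -2 = 6) = -7 (attained at k = 1)
  C[1][0] = min over k of (A[1][0] + B[0][0] = 5 + 2 = 7, A[1][1] + B[1][0] = -1 + -1 = -2, A[1][2] + B[2][0] = -2 + 3 = 1) = -2 (attained at k = 1)
  C[1][1] = min over k of (A[1][0] + B[0][1] = 5 + 4 = 9, A[1][1] + B[1][1] = -1 + -5 = -6, A[1][2] + B[2][1] = -2 + 9 = 7) = -6 (attained at k = 1)
  C[1][2] = min over k of (A[1][0] + B[0][2] = 5 + -1 = 4, A[1][1] + B[1][2] = -1 + -4 = -5, A[1][2] + B[2][2] = -2 + -2 = -4) = -5 (attained at k = 1)
  C[2][0] = min over k of (A[2][0] + B[0][0] = 6 + 2 = 8, A[2][1] + B[1][0] = 4 + -1 = 3, A[2][2] + B[2][0] = -5 + 3 = -2) = -2 (attained at k = 2)
  C[2][1] = min over k of (A[2][0] + B[0][1] = 6 + 4 = 10, A[2][1] + B[1][1] = 4 + -5 = -1, A[2][2] + B[2][1] = -5 + 9 = 4) = -1 (attained at k = 1)
  C[2][2] = min over k of (A[2][0] + B[0][2] = 6 + -1 = 5, A[2][1] + B[1][2] = 4 + -4 = 0, A[2][2] + B[2][2] = -5 + -2 = -7) = -7 (attained at k = 2)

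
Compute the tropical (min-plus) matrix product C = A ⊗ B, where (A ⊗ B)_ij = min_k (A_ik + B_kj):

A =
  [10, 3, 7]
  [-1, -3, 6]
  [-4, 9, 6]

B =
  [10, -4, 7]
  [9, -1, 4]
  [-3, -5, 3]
A ⊗ B =
  [4, 2, 7]
  [3, -5, 1]
  [3, -8, 3]

Apply the min-plus product entry-by-entry:
  C[0][0] = min over k of (A[0][0] + B[0][0] = 10 + 10 = 20, A[0][1] + B[1][0] = 3 + 9 = 12, A[0][2] + B[2][0] = 7 + -3 = 4) = 4 (attained at k = 2)
  C[0][1] = min over k of (A[0][0] + B[0][1] = 10 + -4 = 6, A[0][1] + B[1][1] = 3 + -1 = 2, A[0][2] + B[2][1] = 7 + -5 = 2) = 2 (attained at k = 1)
  C[0][2] = min over k of (A[0][0] + B[0][2] = 10 + 7 = 17, A[0][1] + B[1][2] = 3 + 4 = 7, A[0][2] + B[2][2] = 7 + 3 = 10) = 7 (attained at k = 1)
  C[1][0] = min over k of (A[1][0] + B[0][0] = -1 + 10 = 9, A[1][1] + B[1][0] = -3 + 9 = 6, A[1][2] + B[2][0] = 6 + -3 = 3) = 3 (attained at k = 2)
  C[1][1] = min over k of (A[1][0] + B[0][1] = -1 + -4 = -5, A[1][1] + B[1][1] = -3 + -1 = -4, A[1][2] + B[2][1] = 6 + -5 = 1) = -5 (attained at k = 0)
  C[1][2] = min over k of (A[1][0] + B[0][2] = -1 + 7 = 6, A[1][1] + B[1][2] = -3 + 4 = 1, A[1][2] + B[2][2] = 6 + 3 = 9) = 1 (attained at k = 1)
  C[2][0] = min over k of (A[2][0] + B[0][0] = -4 + 10 = 6, A[2][1] + B[1][0] = 9 + 9 = 18, A[2][2] + B[2][0] = 6 + -3 = 3) = 3 (attained at k = 2)
  C[2][1] = min over k of (A[2][0] + B[0][1] = -4 + -4 = -8, A[2][1] + B[1][1] = 9 + -1 = 8, A[2][2] + B[2][1] = 6 + -5 = 1) = -8 (attained at k = 0)
  C[2][2] = min over k of (A[2][0] + B[0][2] = -4 + 7 = 3, A[2][1] + B[1][2] = 9 + 4 = 13, A[2][2] + B[2][2] = 6 + 3 = 9) = 3 (attained at k = 0)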